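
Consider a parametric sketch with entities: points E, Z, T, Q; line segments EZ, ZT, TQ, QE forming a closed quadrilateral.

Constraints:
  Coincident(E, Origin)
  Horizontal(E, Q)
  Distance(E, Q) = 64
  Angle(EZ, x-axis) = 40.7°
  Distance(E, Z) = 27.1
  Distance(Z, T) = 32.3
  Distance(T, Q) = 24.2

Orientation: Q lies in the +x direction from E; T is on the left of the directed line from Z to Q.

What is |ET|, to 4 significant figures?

56.80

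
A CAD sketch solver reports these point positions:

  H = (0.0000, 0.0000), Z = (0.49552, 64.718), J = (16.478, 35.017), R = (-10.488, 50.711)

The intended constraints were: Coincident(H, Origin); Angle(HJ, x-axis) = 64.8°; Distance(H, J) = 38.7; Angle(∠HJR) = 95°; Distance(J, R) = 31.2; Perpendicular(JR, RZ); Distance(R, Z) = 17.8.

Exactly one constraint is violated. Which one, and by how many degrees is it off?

Perpendicular(JR, RZ) — off by 7.90°.

H = (0.00, 0.00) ✓; HJ at 64.80° ✓; |HJ| = 38.70 ✓; ∠HJR = 95.00° ✓; |JR| = 31.20 ✓; ∠(JR, RZ) = 97.90° ✗; |RZ| = 17.80 ✓.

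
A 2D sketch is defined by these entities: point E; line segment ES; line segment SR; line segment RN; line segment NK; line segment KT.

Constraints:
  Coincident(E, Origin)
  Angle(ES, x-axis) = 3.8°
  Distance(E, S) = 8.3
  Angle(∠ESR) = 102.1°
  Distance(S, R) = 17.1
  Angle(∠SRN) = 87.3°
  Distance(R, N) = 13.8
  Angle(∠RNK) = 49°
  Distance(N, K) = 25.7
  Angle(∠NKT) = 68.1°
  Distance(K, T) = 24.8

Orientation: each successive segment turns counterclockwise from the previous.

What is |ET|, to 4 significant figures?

31.48

∠RNK = 49.0° gives NK at -54.60° from the x-axis; with |NK| = 25.7, K = (11.90, -2.131). ∠NKT = 68.1° gives KT at 57.30° from the x-axis; with |KT| = 24.8, T = (25.30, 18.74). Then |ET| = |T − E| = 31.48.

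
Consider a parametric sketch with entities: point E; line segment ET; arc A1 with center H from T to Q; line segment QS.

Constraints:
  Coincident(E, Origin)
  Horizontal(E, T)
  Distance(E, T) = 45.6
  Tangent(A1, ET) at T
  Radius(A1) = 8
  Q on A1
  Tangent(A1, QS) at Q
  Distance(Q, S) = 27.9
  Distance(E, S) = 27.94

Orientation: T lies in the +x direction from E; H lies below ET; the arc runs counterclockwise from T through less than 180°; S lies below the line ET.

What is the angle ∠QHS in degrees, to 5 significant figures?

74.000°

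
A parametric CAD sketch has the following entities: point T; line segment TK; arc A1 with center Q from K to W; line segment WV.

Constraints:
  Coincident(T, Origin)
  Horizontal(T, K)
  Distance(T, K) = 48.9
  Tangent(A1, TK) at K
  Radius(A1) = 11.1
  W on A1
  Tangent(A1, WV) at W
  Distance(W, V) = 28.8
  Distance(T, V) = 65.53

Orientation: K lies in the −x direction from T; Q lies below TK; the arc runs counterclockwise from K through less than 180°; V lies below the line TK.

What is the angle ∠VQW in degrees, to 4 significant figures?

68.92°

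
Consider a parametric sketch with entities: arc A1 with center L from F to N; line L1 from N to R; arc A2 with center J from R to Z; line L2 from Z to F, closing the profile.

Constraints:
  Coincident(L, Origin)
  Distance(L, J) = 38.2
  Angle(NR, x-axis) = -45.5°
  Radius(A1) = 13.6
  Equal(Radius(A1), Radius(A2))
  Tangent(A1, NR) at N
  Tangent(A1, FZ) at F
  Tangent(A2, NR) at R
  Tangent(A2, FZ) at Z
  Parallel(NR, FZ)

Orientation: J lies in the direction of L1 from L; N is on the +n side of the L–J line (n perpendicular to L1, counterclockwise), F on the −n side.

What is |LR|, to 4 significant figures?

40.55

Tangency of A1 to both parallel lines with radius 13.6 puts N and F at L ± 13.6·n: N = (9.700, 9.532), F = (-9.700, -9.532). Equal radii place R and Z the same way about J: R = J + 13.6·n = (36.47, -17.71), Z = J − 13.6·n = (17.07, -36.78). Then |LR| = |R − L| = 40.55.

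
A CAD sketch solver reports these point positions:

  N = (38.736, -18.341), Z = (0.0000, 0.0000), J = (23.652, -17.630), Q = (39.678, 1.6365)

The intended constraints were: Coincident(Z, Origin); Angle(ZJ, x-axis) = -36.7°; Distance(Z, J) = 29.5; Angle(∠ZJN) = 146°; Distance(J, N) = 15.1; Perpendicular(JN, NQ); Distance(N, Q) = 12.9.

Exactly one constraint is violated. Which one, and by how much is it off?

Distance(N, Q) = 12.9 — off by 7.10.

Z = (0.00, 0.00) ✓; ZJ at -36.70° ✓; |ZJ| = 29.50 ✓; ∠ZJN = 146.0° ✓; |JN| = 15.10 ✓; ∠(JN, NQ) = 90.00° ✓; |NQ| = 20.00 ✗.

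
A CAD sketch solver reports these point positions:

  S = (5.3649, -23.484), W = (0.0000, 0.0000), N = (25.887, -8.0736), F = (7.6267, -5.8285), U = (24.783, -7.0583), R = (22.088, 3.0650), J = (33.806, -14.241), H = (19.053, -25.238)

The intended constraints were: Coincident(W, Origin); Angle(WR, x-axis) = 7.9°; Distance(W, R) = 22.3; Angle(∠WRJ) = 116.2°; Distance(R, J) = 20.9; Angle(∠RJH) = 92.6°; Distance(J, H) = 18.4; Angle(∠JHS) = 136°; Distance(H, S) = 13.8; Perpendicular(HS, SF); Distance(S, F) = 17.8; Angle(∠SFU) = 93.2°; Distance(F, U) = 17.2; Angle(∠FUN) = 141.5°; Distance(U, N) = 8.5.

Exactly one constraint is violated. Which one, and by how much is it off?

Distance(U, N) = 8.5 — off by 7.00.

W = (0.00, 0.00) ✓; WR at 7.900° ✓; |WR| = 22.30 ✓; ∠WRJ = 116.2° ✓; |RJ| = 20.90 ✓; ∠RJH = 92.60° ✓; |JH| = 18.40 ✓; ∠JHS = 136.0° ✓; |HS| = 13.80 ✓; ∠(HS, SF) = 90.00° ✓; |SF| = 17.80 ✓; ∠SFU = 93.20° ✓; |FU| = 17.20 ✓; ∠FUN = 141.5° ✓; |UN| = 1.500 ✗.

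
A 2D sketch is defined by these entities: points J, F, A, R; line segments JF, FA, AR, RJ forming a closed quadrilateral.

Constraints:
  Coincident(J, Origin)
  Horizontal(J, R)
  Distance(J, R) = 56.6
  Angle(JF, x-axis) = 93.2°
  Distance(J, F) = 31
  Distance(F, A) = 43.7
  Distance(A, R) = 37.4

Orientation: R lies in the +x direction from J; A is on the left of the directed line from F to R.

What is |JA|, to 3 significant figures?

54.1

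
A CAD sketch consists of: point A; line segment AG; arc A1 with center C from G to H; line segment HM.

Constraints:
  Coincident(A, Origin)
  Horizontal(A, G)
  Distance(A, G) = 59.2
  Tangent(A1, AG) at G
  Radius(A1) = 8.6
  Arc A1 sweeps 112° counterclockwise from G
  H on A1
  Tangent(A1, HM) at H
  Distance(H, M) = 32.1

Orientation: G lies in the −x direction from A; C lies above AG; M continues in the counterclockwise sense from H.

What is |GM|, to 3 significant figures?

41.8

A is at the origin; AG is horizontal with |AG| = 59.2 and G on the −x side, so G = (-59.2, 0.00). Tangency of A1 to AG means the radius CG is perpendicular to AG, so C = G + (0, 8.6) = (-59.2, 8.60). On A1, G sits at bearing -90° from C; a 112° counterclockwise sweep puts H at bearing 22°, so H = C + 8.6·(cos 22°, sin 22°) = (-51.2, 11.8). The tangent condition forces CH to be normal to HM, so HM runs along (−sin 22°, cos 22°); with |HM| = 32.1, M = (-63.3, 41.6). Then |GM| = |M − G| = 41.8.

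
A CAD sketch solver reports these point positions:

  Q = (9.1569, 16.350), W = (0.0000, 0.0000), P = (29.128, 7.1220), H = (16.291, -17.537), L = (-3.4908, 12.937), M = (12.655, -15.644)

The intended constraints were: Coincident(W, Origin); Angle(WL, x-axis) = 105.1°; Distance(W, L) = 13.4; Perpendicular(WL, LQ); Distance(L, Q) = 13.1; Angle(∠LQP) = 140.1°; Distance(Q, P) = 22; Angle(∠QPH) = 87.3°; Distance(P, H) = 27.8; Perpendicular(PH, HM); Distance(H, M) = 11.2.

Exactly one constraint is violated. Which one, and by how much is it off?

Distance(H, M) = 11.2 — off by 7.10.

W = (0.00, 0.00) ✓; WL at 105.1° ✓; |WL| = 13.40 ✓; ∠(WL, LQ) = 90.00° ✓; |LQ| = 13.10 ✓; ∠LQP = 140.1° ✓; |QP| = 22.00 ✓; ∠QPH = 87.30° ✓; |PH| = 27.80 ✓; ∠(PH, HM) = 90.00° ✓; |HM| = 4.099 ✗.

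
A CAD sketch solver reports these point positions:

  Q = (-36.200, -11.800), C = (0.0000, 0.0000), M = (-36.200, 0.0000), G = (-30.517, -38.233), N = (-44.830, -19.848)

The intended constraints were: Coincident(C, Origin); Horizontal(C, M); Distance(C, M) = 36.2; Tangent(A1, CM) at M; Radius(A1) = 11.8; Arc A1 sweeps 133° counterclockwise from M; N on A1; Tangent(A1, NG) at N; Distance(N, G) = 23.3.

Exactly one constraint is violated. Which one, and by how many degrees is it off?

Tangent(A1, NG) at N — off by 5.10°.

C = (0.00, 0.00) ✓; C.y = 0.00, M.y = 0.00 ✓; |CM| = 36.20 ✓; ∠(QM, MC) = 90.00° ✓; |QM| = 11.80 ✓; bearing(Q→N) − bearing(Q→M) = 133.0° ✓; |QN| = 11.80 ✓; ∠(QN, NG) = 95.10° ✗; |NG| = 23.30 ✓.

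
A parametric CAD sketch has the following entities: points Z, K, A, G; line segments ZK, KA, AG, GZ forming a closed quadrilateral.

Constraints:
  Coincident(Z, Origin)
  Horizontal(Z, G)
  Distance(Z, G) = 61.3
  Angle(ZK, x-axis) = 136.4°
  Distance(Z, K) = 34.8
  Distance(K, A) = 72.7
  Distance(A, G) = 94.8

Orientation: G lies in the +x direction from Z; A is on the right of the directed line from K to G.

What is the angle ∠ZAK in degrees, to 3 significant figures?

26.5°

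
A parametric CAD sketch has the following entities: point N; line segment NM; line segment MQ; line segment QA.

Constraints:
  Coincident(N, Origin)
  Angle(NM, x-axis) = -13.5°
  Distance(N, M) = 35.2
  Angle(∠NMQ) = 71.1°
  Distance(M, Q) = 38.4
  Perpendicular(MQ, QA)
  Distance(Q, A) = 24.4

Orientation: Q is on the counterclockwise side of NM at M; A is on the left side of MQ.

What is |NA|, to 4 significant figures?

28.43

N is at the origin; NM runs at -13.5° with length 35.2, so M = 35.2·(cos -13.5°, sin -13.5°) = (34.23, -8.217). ∠NMQ = 71.1°, so MQ runs at -13.5° + (180° − 71.1°) = 95.40° from the x-axis; with |MQ| = 38.4, Q = M + 38.4·(cos 95.40°, sin 95.40°) = (30.61, 30.01). The perpendicularity gives QA at right angles to MQ; with |QA| = 24.4 on the left of MQ, A = Q + 24.4·(-0.9956, -0.09411) = (6.322, 27.72). Then |NA| = |A − N| = 28.43.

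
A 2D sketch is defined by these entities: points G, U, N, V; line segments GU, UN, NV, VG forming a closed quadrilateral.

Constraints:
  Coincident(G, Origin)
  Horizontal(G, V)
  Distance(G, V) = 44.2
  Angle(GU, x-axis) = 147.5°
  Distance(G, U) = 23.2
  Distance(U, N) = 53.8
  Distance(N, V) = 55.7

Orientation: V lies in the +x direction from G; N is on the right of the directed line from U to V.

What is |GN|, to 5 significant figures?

36.765

Checks: |UN| = 53.80 ✓; |NV| = 55.70 ✓.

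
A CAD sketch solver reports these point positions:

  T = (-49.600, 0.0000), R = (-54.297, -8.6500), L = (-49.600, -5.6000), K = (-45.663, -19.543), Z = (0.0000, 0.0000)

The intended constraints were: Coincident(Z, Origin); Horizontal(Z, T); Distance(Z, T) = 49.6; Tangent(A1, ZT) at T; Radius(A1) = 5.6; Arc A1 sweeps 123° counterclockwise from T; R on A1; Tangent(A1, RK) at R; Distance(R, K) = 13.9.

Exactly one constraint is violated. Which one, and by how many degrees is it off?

Tangent(A1, RK) at R — off by 5.40°.

Z = (0.00, 0.00) ✓; Z.y = 0.00, T.y = 0.00 ✓; |ZT| = 49.60 ✓; ∠(LT, TZ) = 90.00° ✓; |LT| = 5.600 ✓; bearing(L→R) − bearing(L→T) = 123.0° ✓; |LR| = 5.600 ✓; ∠(LR, RK) = 84.60° ✗; |RK| = 13.90 ✓.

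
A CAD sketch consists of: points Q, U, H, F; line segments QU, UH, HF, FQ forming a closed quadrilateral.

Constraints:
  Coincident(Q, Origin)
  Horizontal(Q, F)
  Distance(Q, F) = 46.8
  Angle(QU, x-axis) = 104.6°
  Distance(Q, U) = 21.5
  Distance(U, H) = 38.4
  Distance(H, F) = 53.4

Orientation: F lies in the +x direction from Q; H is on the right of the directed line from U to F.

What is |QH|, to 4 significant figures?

17.92

Checks: Q.y = 0.00, F.y = 0.00 ✓; |UH| = 38.40 ✓; |HF| = 53.40 ✓.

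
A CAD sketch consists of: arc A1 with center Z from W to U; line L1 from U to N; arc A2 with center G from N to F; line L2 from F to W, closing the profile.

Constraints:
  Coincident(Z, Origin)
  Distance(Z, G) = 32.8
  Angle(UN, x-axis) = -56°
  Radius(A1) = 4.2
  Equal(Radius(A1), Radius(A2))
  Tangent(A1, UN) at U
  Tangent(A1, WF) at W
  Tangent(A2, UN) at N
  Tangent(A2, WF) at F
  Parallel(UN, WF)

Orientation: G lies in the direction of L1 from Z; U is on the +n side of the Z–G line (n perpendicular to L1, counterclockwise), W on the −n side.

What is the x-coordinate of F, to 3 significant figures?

14.9

Tangency of A1 to both parallel lines with radius 4.2 puts U and W at Z ± 4.2·n: U = (3.48, 2.35), W = (-3.48, -2.35). Equal radii place N and F the same way about G: N = G + 4.2·n = (21.8, -24.8), F = G − 4.2·n = (14.9, -29.5). So F.x = 14.9.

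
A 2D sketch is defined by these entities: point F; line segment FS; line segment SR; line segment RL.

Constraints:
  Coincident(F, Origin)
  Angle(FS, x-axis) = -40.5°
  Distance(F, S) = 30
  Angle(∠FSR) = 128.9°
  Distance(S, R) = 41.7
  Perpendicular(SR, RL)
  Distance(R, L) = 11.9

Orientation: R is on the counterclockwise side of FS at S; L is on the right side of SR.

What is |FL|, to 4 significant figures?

70.05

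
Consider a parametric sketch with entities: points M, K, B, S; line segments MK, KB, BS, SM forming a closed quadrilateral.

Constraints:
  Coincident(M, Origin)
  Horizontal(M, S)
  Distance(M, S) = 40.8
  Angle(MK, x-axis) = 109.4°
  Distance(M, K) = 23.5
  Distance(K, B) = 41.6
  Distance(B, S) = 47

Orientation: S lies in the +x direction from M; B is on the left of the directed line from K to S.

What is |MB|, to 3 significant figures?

52.4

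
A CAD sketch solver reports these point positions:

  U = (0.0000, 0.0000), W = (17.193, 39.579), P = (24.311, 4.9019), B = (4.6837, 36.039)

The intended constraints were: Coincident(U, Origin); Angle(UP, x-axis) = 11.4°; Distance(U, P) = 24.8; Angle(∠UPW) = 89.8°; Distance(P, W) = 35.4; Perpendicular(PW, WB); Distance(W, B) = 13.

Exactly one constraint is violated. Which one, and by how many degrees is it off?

Perpendicular(PW, WB) — off by 4.20°.

U = (0.00, 0.00) ✓; UP at 11.40° ✓; |UP| = 24.80 ✓; ∠UPW = 89.80° ✓; |PW| = 35.40 ✓; ∠(PW, WB) = 94.20° ✗; |WB| = 13.00 ✓.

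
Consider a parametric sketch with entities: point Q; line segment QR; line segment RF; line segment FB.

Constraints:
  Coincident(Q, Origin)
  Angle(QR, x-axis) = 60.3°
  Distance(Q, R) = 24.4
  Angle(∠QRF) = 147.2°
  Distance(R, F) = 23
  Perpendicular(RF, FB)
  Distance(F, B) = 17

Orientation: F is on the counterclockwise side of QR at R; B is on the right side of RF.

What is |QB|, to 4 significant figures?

52.97

Q is at the origin; QR runs at 60.3° with length 24.4, so R = 24.4·(cos 60.3°, sin 60.3°) = (12.09, 21.19). ∠QRF = 147.2°, so RF runs at 60.3° + (180° − 147.2°) = 93.10° from the x-axis; with |RF| = 23.0, F = R + 23.0·(cos 93.10°, sin 93.10°) = (10.85, 44.16). The perpendicularity gives FB at right angles to RF; with |FB| = 17.0 on the right of RF, B = F + 17.0·(0.9985, 0.05408) = (27.82, 45.08). Then |QB| = |B − Q| = 52.97.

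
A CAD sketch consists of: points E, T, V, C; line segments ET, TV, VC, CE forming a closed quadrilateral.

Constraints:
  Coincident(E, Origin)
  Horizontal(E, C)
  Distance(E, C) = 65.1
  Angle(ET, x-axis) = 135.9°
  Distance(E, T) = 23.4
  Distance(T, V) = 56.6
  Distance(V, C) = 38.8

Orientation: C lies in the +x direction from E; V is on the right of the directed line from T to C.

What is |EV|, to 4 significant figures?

33.73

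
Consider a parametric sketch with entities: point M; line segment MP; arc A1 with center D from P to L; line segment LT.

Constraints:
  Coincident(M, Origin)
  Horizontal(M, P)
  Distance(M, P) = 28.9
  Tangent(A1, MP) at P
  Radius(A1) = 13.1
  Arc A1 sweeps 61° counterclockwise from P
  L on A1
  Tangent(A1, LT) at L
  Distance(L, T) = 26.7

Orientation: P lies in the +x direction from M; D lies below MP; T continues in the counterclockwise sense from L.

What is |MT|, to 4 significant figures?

30.44

On A1, P sits at bearing 90° from D; a 61° counterclockwise sweep puts L at bearing 151°, so L = D + 13.1·(cos 151°, sin 151°) = (17.44, -6.749). Since A1 is tangent to LT there, DL ⟂ LT, so LT runs along (−sin 151°, cos 151°); with |LT| = 26.7, T = (4.498, -30.10). Then |MT| = |T − M| = 30.44.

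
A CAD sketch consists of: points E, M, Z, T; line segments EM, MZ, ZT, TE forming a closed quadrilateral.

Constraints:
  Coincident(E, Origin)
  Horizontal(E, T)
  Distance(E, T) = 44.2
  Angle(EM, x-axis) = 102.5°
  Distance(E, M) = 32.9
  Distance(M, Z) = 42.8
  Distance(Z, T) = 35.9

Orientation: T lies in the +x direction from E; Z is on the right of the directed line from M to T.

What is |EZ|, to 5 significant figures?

11.779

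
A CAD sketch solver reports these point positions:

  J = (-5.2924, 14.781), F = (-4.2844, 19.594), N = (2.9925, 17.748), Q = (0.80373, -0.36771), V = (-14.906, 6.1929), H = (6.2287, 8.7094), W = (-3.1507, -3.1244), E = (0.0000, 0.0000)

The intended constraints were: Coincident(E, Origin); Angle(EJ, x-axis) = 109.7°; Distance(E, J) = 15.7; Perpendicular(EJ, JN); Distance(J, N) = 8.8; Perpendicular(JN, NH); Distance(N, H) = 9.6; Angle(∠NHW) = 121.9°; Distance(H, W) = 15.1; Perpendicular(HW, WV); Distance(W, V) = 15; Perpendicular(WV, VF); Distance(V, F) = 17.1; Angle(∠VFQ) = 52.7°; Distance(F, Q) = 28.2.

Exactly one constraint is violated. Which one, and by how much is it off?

Distance(F, Q) = 28.2 — off by 7.60.

E = (0.00, 0.00) ✓; EJ at 109.7° ✓; |EJ| = 15.70 ✓; ∠(EJ, JN) = 90.00° ✓; |JN| = 8.800 ✓; ∠(JN, NH) = 90.00° ✓; |NH| = 9.600 ✓; ∠NHW = 121.9° ✓; |HW| = 15.10 ✓; ∠(HW, WV) = 90.00° ✓; |WV| = 15.00 ✓; ∠(WV, VF) = 90.00° ✓; |VF| = 17.10 ✓; ∠VFQ = 52.70° ✓; |FQ| = 20.60 ✗.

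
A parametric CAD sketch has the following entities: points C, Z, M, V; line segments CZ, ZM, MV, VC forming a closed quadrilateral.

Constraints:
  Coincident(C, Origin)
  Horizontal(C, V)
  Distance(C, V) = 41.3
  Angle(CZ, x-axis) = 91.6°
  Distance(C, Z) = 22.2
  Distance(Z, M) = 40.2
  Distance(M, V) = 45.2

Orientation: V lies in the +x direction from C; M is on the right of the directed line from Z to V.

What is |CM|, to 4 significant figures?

18.01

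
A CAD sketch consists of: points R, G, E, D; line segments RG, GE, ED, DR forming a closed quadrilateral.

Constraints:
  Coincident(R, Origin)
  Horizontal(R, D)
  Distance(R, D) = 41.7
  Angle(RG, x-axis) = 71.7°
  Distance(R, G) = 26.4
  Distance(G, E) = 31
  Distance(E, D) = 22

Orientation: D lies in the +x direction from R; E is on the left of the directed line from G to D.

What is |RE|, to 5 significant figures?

44.810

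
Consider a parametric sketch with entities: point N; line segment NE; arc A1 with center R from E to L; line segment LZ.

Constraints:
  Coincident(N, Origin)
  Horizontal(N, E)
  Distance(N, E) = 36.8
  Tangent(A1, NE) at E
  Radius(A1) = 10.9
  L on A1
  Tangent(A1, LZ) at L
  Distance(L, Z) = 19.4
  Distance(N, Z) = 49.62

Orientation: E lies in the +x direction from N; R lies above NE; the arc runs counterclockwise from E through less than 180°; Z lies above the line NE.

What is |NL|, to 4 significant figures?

49.08

N is at the origin; N and E share the same y with |NE| = 36.8 and E on the +x side, so E = (36.80, 0.000). A1 meets NE tangentially, so RE is at right angles to NE, so R = E + (0, 10.9) = (36.80, 10.90). Since RL ⟂ LZ (tangency), |RZ| = √(10.9² + 19.4²) = 22.25 regardless of where L sits on A1. So Z lies on both circle(N, 49.62) and circle(R, 22.25); the above-NE intersection is Z = (36.92, 33.15). L is the foot of the tangent from Z: L = (46.33, 16.19).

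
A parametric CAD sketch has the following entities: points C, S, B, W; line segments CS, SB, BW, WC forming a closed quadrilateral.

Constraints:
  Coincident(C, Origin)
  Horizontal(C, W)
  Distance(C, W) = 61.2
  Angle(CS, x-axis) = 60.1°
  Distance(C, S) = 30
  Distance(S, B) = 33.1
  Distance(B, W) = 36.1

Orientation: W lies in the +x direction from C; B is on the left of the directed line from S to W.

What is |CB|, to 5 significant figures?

57.795

Checks: |SB| = 33.10 ✓; |BW| = 36.10 ✓.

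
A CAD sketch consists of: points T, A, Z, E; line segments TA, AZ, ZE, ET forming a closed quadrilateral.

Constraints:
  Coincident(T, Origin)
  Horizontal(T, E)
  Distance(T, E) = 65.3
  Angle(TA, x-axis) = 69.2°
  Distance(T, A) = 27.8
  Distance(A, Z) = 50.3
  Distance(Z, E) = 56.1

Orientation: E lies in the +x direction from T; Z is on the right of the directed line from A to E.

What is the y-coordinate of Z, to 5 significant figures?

-24.086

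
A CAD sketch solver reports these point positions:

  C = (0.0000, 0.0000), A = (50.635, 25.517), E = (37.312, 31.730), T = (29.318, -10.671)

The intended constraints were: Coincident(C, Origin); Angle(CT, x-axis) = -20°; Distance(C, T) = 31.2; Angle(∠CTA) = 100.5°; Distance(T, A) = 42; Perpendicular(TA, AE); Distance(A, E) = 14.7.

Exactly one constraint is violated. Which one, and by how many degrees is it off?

Perpendicular(TA, AE) — off by 5.50°.

C = (0.00, 0.00) ✓; CT at -20.00° ✓; |CT| = 31.20 ✓; ∠CTA = 100.5° ✓; |TA| = 42.00 ✓; ∠(TA, AE) = 95.50° ✗; |AE| = 14.70 ✓.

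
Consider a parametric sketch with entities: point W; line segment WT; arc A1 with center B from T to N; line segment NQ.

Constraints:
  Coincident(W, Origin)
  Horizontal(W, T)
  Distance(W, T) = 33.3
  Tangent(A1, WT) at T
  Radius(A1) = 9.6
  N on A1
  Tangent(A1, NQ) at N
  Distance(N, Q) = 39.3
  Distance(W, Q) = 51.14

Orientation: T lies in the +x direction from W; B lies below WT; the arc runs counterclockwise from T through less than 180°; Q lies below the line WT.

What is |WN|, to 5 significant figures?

25.226

Checks: |BN| = 9.600 ✓; ∠(BN, NQ) = 90.00° ✓; |NQ| = 39.30 ✓; |WQ| = 51.14 ✓.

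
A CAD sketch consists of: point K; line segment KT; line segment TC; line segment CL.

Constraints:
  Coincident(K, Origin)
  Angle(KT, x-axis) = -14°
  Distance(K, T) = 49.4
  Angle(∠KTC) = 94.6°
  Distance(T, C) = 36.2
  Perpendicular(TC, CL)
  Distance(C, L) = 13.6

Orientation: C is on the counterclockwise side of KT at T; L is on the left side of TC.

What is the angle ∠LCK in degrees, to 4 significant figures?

39.20°

∠KTC = 94.6°, so TC runs at -14.0° + (180° − 94.6°) = 71.40° from the x-axis; with |TC| = 36.2, C = T + 36.2·(cos 71.40°, sin 71.40°) = (59.48, 22.36). The perpendicularity gives CL at right angles to TC; with |CL| = 13.6 on the left of TC, L = C + 13.6·(-0.9478, 0.3190) = (46.59, 26.70). Then cos ∠LCK = CL·CK / (|CL||CK|), giving 39.20°.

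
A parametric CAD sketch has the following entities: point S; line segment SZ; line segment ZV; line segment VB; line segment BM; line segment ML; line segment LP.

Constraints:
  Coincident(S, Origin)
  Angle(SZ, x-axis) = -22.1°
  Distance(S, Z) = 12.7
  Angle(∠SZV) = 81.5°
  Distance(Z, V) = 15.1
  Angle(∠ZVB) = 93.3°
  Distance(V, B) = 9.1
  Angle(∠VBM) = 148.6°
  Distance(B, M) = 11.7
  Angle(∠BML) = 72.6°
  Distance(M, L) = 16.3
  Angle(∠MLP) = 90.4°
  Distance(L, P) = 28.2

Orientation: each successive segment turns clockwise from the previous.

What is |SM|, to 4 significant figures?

10.71

S is at the origin; SZ runs at -22.1° with length 12.7, so Z = (11.77, -4.778). ∠SZV = 81.5° gives ZV at -120.6° from the x-axis; with |ZV| = 15.1, V = (4.080, -17.78). ∠ZVB = 93.3° gives VB at 152.7° from the x-axis; with |VB| = 9.1, B = (-4.006, -13.60). ∠VBM = 148.6° gives BM at 121.3° from the x-axis; with |BM| = 11.7, M = (-10.08, -3.604). Then |SM| = |M − S| = 10.71.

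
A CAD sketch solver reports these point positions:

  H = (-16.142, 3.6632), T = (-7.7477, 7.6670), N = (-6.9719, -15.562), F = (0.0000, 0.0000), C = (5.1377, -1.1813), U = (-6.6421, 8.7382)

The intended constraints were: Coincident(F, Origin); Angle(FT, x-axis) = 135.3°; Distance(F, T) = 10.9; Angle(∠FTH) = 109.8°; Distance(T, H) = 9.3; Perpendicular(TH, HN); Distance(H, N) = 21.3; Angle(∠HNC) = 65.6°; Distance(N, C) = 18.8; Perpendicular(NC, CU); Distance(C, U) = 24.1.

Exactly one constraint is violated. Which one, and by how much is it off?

Distance(C, U) = 24.1 — off by 8.70.

F = (0.00, 0.00) ✓; FT at 135.3° ✓; |FT| = 10.90 ✓; ∠FTH = 109.8° ✓; |TH| = 9.300 ✓; ∠(TH, HN) = 90.00° ✓; |HN| = 21.30 ✓; ∠HNC = 65.60° ✓; |NC| = 18.80 ✓; ∠(NC, CU) = 90.00° ✓; |CU| = 15.40 ✗.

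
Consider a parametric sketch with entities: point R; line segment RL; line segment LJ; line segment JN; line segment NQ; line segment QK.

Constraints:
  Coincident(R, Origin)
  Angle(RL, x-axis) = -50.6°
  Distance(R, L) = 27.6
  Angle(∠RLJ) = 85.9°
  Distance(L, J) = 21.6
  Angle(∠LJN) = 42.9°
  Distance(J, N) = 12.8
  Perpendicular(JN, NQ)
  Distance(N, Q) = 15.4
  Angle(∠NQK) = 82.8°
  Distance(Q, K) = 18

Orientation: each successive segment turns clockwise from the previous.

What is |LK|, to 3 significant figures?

20.9

JN is perpendicular to NQ, so NQ runs at -11.8°; with |NQ| = 15.4, Q = (17.6, -24.4). ∠NQK = 82.8° gives QK at -109° from the x-axis; with |QK| = 18.0, K = (11.7, -41.4). Then |LK| = |K − L| = 20.9.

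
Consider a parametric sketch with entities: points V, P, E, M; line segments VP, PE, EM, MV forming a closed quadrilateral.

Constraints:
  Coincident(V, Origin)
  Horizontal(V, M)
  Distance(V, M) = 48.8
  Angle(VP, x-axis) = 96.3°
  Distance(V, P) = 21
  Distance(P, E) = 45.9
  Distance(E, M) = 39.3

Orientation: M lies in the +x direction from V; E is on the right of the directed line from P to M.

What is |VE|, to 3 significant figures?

26.5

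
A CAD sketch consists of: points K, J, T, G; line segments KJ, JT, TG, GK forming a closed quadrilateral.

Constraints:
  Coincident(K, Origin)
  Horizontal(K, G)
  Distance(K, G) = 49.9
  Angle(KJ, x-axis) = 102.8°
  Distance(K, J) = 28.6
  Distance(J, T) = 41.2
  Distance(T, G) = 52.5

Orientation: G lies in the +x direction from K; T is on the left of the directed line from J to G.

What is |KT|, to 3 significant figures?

56.6

Checks: |JT| = 41.20 ✓; |TG| = 52.50 ✓.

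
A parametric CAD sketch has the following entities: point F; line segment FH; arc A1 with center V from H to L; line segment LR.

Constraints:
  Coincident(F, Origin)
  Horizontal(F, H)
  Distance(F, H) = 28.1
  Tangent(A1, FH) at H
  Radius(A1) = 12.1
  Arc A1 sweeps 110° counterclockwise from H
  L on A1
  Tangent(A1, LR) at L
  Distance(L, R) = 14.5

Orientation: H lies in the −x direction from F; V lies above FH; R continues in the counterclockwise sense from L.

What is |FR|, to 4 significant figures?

36.91

F is at the origin; F and H share the same y with |FH| = 28.1 and H on the −x side, so H = (-28.10, 0.000). A1 meets FH tangentially, so VH is at right angles to FH, so V = H + (0, 12.1) = (-28.10, 12.10). On A1, H sits at bearing -90° from V; a 110° counterclockwise sweep puts L at bearing 20°, so L = V + 12.1·(cos 20°, sin 20°) = (-16.73, 16.24). Tangency of A1 to LR means the radius VL is perpendicular to LR, so LR runs along (−sin 20°, cos 20°); with |LR| = 14.5, R = (-21.69, 29.86). Then |FR| = |R − F| = 36.91.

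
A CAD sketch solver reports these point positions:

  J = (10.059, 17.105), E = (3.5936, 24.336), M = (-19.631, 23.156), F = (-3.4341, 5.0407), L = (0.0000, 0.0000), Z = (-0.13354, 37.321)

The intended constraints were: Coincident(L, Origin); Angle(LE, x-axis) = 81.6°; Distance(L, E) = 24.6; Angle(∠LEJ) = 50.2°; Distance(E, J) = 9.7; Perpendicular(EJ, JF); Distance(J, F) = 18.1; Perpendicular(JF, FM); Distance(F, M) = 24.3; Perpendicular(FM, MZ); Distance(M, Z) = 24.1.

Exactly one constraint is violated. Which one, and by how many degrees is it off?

Perpendicular(FM, MZ) — off by 5.80°.

L = (0.00, 0.00) ✓; LE at 81.60° ✓; |LE| = 24.60 ✓; ∠LEJ = 50.20° ✓; |EJ| = 9.700 ✓; ∠(EJ, JF) = 90.00° ✓; |JF| = 18.10 ✓; ∠(JF, FM) = 90.00° ✓; |FM| = 24.30 ✓; ∠(FM, MZ) = 95.80° ✗; |MZ| = 24.10 ✓.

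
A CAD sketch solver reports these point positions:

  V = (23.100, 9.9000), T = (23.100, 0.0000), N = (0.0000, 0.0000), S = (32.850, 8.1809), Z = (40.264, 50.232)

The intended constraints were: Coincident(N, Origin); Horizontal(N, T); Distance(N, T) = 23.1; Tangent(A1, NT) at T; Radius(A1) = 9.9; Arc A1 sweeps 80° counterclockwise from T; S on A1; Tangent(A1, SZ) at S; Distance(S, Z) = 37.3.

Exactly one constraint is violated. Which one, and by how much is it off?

Distance(S, Z) = 37.3 — off by 5.40.

N = (0.00, 0.00) ✓; N.y = 0.00, T.y = 0.00 ✓; |NT| = 23.10 ✓; ∠(VT, TN) = 90.00° ✓; |VT| = 9.900 ✓; bearing(V→S) − bearing(V→T) = 80.00° ✓; |VS| = 9.900 ✓; ∠(VS, SZ) = 90.00° ✓; |SZ| = 42.70 ✗.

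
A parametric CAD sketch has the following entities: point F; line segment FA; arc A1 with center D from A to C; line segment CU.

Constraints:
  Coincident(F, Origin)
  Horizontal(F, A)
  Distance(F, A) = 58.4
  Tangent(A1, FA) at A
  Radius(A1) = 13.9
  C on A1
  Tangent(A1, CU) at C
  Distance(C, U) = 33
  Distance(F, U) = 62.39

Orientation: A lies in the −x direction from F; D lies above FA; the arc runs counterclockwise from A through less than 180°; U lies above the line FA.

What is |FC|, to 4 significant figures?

46.38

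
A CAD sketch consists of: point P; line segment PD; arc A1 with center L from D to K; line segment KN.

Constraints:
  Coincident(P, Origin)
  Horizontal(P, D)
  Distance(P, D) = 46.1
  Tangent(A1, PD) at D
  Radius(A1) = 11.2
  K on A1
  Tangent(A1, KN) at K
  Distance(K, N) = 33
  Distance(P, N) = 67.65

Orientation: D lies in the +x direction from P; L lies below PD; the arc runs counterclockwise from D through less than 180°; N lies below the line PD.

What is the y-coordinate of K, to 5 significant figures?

-15.886

P is at the origin; P and D share the same y with |PD| = 46.1 and D on the +x side, so D = (46.100, 0.0000). Since A1 is tangent to PD there, LD ⟂ PD, so L = D + (0, -11.2) = (46.100, -11.200). Since LK ⟂ KN (tangency), |LN| = √(11.2² + 33.0²) = 34.849 regardless of where K sits on A1. So N lies on both circle(P, 67.65) and circle(L, 34.849); the below-PD intersection is N = (49.734, -45.859). K is the foot of the tangent from N: K = (35.927, -15.886).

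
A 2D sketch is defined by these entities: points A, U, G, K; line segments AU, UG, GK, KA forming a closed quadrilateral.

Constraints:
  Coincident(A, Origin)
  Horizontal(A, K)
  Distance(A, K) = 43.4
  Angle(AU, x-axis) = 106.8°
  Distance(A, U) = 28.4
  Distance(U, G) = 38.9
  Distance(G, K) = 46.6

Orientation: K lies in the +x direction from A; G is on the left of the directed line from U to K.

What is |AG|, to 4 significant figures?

51.34

A is at the origin; A and K share the same y with |AK| = 43.4 and K in +x, so K = (43.4, 0). AU runs at 106.8° with |AU| = 28.4, so U = (-8.209, 27.19). G is determined by |UG| = 38.9 and |GK| = 46.6 together: it lies at the intersection of circle(U, 38.9) and circle(K, 46.6). With |UK| = 58.33, the foot of the radical line on UK is 23.52 from U and the perpendicular offset is √(38.9² − 23.52²) = 30.98. Taking the left-of-UK solution: G = (27.04, 43.64).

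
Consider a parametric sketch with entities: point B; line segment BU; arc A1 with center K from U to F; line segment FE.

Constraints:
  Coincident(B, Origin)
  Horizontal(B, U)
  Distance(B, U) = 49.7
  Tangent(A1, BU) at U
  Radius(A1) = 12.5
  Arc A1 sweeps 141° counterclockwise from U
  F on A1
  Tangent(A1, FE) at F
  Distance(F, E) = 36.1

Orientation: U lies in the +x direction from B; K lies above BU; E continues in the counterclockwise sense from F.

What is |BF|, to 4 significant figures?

61.70

Since A1 is tangent to BU there, KU ⟂ BU, so K = U + (0, 12.5) = (49.70, 12.50). On A1, U sits at bearing -90° from K; a 141° counterclockwise sweep puts F at bearing 51°, so F = K + 12.5·(cos 51°, sin 51°) = (57.57, 22.21). Then |BF| = |F − B| = 61.70.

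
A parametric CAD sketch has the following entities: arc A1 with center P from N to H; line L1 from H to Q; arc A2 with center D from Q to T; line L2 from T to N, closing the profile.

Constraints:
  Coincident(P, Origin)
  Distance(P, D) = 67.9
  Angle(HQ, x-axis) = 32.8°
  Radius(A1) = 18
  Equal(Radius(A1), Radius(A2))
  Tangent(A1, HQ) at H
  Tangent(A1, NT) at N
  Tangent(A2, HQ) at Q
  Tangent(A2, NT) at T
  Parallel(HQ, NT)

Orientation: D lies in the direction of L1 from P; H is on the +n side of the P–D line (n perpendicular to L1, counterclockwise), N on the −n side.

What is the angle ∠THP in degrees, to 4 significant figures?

62.07°

The slot axis is L1's direction at 32.8°, so u = (cos 32.8°, sin 32.8°) = (0.8406, 0.5417) and n = (−sin 32.8°, cos 32.8°) = (-0.5417, 0.8406). P is at the origin and D lies 67.9 along u from P, so D = 67.9·u = (57.07, 36.78). Tangency of A1 to both parallel lines with radius 18.0 puts H and N at P ± 18.0·n: H = (-9.751, 15.13), N = (9.751, -15.13). Equal radii place Q and T the same way about D: Q = D + 18.0·n = (47.32, 51.91), T = D − 18.0·n = (66.83, 21.65). Then cos ∠THP = HT·HP / (|HT||HP|), giving 62.07°.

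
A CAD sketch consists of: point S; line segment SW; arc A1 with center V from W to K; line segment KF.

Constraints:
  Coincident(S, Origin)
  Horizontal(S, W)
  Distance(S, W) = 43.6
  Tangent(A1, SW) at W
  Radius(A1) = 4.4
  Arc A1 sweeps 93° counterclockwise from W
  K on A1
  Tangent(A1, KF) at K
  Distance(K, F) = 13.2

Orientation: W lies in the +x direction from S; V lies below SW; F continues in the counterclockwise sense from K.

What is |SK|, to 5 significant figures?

39.479

S is at the origin; SW is horizontal with |SW| = 43.6 and W on the +x side, so W = (43.600, 0.0000). Since A1 is tangent to SW there, VW ⟂ SW, so V = W + (0, -4.4) = (43.600, -4.4000). On A1, W sits at bearing 90° from V; a 93° counterclockwise sweep puts K at bearing 183°, so K = V + 4.4·(cos 183°, sin 183°) = (39.206, -4.6303). Then |SK| = |K − S| = 39.479.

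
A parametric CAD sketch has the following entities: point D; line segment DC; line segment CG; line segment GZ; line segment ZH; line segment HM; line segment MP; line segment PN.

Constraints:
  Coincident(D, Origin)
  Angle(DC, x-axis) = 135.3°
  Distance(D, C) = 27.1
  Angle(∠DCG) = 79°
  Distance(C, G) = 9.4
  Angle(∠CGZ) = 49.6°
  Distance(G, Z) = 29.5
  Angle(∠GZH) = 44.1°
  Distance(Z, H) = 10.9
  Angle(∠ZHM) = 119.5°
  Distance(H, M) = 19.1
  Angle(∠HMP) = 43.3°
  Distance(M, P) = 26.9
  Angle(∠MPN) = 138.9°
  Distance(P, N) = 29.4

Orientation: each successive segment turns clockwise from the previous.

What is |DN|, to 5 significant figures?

34.716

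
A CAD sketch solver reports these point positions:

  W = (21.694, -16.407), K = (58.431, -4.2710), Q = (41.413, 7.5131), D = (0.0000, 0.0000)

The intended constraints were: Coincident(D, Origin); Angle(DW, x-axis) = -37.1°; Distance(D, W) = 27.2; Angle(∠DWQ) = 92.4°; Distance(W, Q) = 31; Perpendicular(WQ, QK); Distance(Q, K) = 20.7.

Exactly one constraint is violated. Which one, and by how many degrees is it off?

Perpendicular(WQ, QK) — off by 4.80°.

D = (0.00, 0.00) ✓; DW at -37.10° ✓; |DW| = 27.20 ✓; ∠DWQ = 92.40° ✓; |WQ| = 31.00 ✓; ∠(WQ, QK) = 85.20° ✗; |QK| = 20.70 ✓.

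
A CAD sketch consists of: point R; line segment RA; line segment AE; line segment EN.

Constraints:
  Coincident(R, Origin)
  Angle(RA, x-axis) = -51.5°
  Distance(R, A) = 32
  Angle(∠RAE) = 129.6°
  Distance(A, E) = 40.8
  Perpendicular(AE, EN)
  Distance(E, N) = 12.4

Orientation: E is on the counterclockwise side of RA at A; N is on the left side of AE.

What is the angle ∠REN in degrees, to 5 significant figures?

68.056°

R is at the origin; RA runs at -51.5° with length 32.0, so A = 32.0·(cos -51.5°, sin -51.5°) = (19.920, -25.043). ∠RAE = 129.6°, so AE runs at -51.5° + (180° − 129.6°) = -1.1000° from the x-axis; with |AE| = 40.8, E = A + 40.8·(cos -1.1000°, sin -1.1000°) = (60.713, -25.827). The perpendicularity gives EN at right angles to AE; with |EN| = 12.4 on the left of AE, N = E + 12.4·(0.019197, 0.99982) = (60.951, -13.429). Then cos ∠REN = ER·EN / (|ER||EN|), giving 68.056°.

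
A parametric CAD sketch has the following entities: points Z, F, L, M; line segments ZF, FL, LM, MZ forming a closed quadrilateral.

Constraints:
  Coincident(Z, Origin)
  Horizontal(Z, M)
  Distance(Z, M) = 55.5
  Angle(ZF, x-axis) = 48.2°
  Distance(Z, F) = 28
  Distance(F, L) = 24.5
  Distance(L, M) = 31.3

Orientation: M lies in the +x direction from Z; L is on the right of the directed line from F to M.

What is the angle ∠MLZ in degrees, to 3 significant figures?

168°

Z is at the origin; Z and M share the same y with |ZM| = 55.5 and M in +x, so M = (55.5, 0). ZF runs at 48.2° with |ZF| = 28.0, so F = (18.7, 20.9). L is determined by |FL| = 24.5 and |LM| = 31.3 together: it lies at the intersection of circle(F, 24.5) and circle(M, 31.3). With |FM| = 42.3, the foot of the radical line on FM is 16.7 from F and the perpendicular offset is √(24.5² − 16.7²) = 17.9. Taking the right-of-FM solution: L = (24.3, -2.96).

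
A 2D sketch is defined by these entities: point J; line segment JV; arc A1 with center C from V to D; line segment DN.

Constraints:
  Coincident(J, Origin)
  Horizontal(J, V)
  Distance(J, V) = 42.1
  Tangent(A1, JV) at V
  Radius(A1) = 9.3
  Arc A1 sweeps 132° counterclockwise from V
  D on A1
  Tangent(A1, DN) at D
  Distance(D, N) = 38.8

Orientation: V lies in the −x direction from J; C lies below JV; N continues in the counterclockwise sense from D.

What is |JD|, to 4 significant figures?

51.41

J is at the origin; JV is horizontal with |JV| = 42.1 and V on the −x side, so V = (-42.10, 0.000). Tangency of A1 to JV means the radius CV is perpendicular to JV, so C = V + (0, -9.3) = (-42.10, -9.300). On A1, V sits at bearing 90° from C; a 132° counterclockwise sweep puts D at bearing 222°, so D = C + 9.3·(cos 222°, sin 222°) = (-49.01, -15.52). Then |JD| = |D − J| = 51.41.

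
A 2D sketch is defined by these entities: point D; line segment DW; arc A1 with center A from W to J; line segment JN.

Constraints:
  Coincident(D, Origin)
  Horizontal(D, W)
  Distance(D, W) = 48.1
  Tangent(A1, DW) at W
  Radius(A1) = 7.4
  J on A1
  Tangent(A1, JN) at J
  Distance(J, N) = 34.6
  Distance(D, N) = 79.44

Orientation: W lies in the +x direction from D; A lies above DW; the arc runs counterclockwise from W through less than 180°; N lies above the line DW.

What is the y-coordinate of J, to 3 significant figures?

3.64

Checks: |AJ| = 7.400 ✓; ∠(AJ, JN) = 90.00° ✓; |JN| = 34.60 ✓; |DN| = 79.44 ✓.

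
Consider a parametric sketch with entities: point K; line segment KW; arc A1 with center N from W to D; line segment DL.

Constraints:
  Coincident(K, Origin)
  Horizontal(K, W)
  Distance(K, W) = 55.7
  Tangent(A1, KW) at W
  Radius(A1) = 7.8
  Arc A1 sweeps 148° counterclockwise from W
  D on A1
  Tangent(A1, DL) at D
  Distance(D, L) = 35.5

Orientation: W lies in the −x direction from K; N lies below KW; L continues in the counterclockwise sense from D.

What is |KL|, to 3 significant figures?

44.6

K is at the origin; K and W share the same y with |KW| = 55.7 and W on the −x side, so W = (-55.7, 0.00). Since A1 is tangent to KW there, NW ⟂ KW, so N = W + (0, -7.8) = (-55.7, -7.80). On A1, W sits at bearing 90° from N; a 148° counterclockwise sweep puts D at bearing 238°, so D = N + 7.8·(cos 238°, sin 238°) = (-59.8, -14.4). A1 meets DL tangentially, so ND is at right angles to DL, so DL runs along (−sin 238°, cos 238°); with |DL| = 35.5, L = (-29.7, -33.2). Then |KL| = |L − K| = 44.6.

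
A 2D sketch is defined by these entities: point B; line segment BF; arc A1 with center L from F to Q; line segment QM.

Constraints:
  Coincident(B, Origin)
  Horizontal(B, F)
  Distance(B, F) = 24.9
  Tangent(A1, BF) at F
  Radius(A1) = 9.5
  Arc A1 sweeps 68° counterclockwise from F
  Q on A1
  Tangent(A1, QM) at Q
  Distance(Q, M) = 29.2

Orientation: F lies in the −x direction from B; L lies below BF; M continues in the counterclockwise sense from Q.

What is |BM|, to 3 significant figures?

55.5

On A1, F sits at bearing 90° from L; a 68° counterclockwise sweep puts Q at bearing 158°, so Q = L + 9.5·(cos 158°, sin 158°) = (-33.7, -5.94). Since A1 is tangent to QM there, LQ ⟂ QM, so QM runs along (−sin 158°, cos 158°); with |QM| = 29.2, M = (-44.6, -33.0). Then |BM| = |M − B| = 55.5.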